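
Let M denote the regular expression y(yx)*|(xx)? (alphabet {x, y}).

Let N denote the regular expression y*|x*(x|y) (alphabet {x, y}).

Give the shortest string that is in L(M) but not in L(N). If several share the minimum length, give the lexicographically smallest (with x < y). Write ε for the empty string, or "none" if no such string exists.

yyx

The string yyx is accepted by M but not by N.
No shorter string lies in the difference, and yyx is the lexicographically first length-3 string in L(M) \ L(N).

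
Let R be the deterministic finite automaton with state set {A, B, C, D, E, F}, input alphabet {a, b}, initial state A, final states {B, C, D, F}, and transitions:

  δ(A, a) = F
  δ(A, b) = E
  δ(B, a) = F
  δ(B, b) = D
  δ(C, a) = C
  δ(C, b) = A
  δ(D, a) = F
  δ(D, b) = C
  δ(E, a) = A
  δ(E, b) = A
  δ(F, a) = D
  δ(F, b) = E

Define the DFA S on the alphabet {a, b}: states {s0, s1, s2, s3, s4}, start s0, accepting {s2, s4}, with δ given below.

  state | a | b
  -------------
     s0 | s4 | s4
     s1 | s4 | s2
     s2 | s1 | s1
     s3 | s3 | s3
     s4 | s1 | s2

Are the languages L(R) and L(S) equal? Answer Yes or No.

The string aa is accepted by R but rejected by S.
So L(R) ≠ L(S).

No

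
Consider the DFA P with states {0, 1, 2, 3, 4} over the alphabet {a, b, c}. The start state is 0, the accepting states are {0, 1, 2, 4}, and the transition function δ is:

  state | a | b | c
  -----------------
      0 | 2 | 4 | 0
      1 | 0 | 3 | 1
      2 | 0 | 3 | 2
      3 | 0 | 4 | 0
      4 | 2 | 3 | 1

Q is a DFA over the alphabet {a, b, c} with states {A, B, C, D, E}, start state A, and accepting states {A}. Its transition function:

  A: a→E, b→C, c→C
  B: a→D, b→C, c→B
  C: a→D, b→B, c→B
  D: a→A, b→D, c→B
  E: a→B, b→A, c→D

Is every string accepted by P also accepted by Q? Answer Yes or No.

The string a is in L(P) but not in L(Q).
So L(P) ⊄ L(Q).

No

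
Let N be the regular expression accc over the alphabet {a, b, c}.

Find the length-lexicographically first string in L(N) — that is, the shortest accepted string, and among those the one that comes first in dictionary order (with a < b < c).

accc

By inspection of the expression, no string of length less than 4 matches, and accc is the lexicographically first match of length 4.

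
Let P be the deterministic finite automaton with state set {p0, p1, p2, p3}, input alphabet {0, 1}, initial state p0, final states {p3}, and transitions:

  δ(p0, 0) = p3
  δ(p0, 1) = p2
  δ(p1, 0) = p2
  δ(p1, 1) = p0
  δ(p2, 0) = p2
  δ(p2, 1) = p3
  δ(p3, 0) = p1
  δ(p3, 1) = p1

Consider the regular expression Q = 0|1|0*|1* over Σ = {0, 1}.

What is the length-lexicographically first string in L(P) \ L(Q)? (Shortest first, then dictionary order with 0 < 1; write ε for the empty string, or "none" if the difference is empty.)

The string 101 is accepted by P but not by Q.
No shorter string lies in the difference, and 101 is the lexicographically first length-3 string in L(P) \ L(Q).

101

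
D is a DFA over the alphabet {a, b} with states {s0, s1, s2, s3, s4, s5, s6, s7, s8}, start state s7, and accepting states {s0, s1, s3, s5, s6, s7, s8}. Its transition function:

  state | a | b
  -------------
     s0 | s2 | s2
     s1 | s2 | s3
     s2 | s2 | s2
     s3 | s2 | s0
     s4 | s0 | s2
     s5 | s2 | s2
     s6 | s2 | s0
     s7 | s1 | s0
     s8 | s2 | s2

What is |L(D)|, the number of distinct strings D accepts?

5

The useful subgraph on states {s0, s1, s3, s7} is acyclic, so L(D) is finite; the longest accepting path visits 4 useful states, giving maximum string length 3.
Counting accepting paths from s7 by length: 1 of length 0, 2 of length 1, 1 of length 2, 1 of length 3. Total 5.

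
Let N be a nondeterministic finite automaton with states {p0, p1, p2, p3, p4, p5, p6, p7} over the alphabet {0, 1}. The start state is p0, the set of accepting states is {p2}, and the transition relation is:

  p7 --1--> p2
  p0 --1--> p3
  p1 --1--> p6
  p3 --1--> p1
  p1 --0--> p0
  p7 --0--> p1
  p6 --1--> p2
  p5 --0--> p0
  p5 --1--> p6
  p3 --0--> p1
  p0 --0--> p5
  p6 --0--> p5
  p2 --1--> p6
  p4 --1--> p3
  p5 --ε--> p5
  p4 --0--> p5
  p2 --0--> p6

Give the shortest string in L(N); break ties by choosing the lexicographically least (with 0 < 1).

A breadth-first search from p0 reaches an accepting state first via the path p0 → p5 → p6 → p2 on input 011.
No string of length < 3 is accepted (BFS exhausts all shorter strings without reaching an accepting state), and 011 is the lexicographically least accepting string of length 3.

011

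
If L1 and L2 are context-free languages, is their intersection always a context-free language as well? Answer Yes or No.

No

{aⁿbⁿcᵐ : m,n≥0} and {aᵐbⁿcⁿ : m,n≥0} are both context-free, but their intersection {aⁿbⁿcⁿ : n≥0} is not (pumping lemma).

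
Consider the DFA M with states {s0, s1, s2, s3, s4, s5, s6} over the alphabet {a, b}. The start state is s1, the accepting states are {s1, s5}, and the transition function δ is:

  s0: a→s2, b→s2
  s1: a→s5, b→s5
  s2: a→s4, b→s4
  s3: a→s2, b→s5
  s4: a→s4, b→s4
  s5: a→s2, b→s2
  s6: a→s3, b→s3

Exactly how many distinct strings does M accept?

3

The useful subgraph on states {s1, s5} is acyclic, so L(M) is finite; the longest accepting path visits 2 useful states, giving maximum string length 1.
Counting accepting paths from s1 by length: 1 of length 0, 2 of length 1. Total 3.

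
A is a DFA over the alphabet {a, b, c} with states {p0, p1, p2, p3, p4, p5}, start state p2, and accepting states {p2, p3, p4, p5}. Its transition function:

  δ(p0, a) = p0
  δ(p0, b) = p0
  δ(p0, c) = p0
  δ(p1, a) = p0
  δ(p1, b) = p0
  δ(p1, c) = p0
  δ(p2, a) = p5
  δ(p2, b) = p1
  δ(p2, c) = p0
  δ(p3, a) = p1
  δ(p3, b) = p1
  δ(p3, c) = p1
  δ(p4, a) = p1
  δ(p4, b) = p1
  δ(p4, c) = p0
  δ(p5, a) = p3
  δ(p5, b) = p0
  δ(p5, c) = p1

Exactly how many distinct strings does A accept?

The useful subgraph on states {p2, p3, p5} is acyclic, so L(A) is finite; the longest accepting path visits 3 useful states, giving maximum string length 2.
Counting accepting paths from p2 by length: 1 of length 0, 1 of length 1, 1 of length 2. Total 3.

3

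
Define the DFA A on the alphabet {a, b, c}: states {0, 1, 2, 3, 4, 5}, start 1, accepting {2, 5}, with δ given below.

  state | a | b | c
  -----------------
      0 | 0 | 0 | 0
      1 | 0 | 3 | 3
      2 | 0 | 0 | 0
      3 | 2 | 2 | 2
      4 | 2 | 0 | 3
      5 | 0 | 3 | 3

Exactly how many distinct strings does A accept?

The useful subgraph on states {1, 2, 3} is acyclic, so L(A) is finite; the longest accepting path visits 3 useful states, giving maximum string length 2.
Counting accepting paths from 1 by length: 6 of length 2. Total 6.

6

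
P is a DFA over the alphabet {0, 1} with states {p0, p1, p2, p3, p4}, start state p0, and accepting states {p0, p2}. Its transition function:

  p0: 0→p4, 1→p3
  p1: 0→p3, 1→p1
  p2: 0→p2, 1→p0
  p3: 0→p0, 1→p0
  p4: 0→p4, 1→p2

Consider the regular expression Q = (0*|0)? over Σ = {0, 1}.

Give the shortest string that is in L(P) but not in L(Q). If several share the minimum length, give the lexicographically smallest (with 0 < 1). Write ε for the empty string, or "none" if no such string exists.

The string 01 is accepted by P but not by Q.
No shorter string lies in the difference, and 01 is the lexicographically first length-2 string in L(P) \ L(Q).

01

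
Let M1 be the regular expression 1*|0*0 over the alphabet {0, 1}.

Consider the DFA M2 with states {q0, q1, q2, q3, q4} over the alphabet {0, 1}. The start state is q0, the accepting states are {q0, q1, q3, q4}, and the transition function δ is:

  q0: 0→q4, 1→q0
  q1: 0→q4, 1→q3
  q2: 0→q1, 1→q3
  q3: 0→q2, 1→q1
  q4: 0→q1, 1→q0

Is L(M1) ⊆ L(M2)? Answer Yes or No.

Converting the expression M1 to a DFA (subset construction, then merging equivalent states) gives the minimal DFA with states {r0, r1, r2, r3}, start state r0, accepting states {r0, r1, r2} and transitions r0: 0→r1, 1→r2; r1: 0→r1, 1→r3; r2: 0→r3, 1→r2; r3: 0→r3, 1→r3.
Exploring the product automaton M1 × M2 from the start pair (r0, q0), following both machines on each input symbol, reaches 9 state pairs: (r0, q0), (r1, q4), (r2, q0), (r1, q1), (r3, q0), (r3, q4), (r3, q3), (r3, q1), (r3, q2).
M1 accepts in {r0, r1, r2} and M2 accepts in {q0, q1, q3, q4}. The reachable pairs whose M1-component is accepting are (r0, q0), (r1, q4), (r2, q0), (r1, q1); in each of them the M2-component is accepting too, so the product for L(M1) \ L(M2) (M1-component accepting, M2-component rejecting) has no reachable accepting pair and the difference is empty.
Hence every string in L(M1) is also in L(M2).

Yes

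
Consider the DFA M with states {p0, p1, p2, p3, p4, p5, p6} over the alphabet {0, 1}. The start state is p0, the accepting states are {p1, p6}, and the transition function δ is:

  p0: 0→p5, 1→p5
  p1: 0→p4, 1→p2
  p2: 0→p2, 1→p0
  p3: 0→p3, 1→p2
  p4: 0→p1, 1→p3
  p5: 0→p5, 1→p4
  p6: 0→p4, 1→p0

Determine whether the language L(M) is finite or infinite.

State p0 is reachable from the start and can reach an accepting state, and it lies on the cycle p0 → p5 → p4 → p1 → p2 → p0.
Traversing that cycle any number of times yields accepted strings of unbounded length, so the language is infinite.

infinite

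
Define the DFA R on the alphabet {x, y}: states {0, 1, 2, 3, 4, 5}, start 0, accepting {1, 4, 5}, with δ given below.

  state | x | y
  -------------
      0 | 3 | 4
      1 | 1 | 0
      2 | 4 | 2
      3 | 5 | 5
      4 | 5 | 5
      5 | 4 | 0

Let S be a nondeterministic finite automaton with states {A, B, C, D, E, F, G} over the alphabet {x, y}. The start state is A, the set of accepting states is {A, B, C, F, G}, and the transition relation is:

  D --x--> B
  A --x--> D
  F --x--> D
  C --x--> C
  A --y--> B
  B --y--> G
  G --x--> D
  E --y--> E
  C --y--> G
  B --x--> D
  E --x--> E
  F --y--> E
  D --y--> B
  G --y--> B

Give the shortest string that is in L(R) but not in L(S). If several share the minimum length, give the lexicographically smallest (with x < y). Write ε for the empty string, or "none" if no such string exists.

The string yx is accepted by R but not by S.
No shorter string lies in the difference, and yx is the lexicographically first length-2 string in L(R) \ L(S).

yx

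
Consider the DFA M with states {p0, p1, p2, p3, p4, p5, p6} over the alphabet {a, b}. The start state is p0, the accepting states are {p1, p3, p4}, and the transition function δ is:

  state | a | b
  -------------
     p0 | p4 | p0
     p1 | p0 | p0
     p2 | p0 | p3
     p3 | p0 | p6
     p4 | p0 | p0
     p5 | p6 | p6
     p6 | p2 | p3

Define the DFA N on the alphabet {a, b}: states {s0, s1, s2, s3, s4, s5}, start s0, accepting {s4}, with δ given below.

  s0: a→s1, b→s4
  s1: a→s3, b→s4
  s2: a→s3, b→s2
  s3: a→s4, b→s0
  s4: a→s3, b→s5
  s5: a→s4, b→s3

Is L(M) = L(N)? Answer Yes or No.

No

The string a is accepted by M but rejected by N.
So L(M) ≠ L(N).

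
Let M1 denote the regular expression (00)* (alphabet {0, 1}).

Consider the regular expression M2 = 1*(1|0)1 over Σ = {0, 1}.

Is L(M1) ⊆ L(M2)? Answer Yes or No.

The empty string ε is in L(M1) but not in L(M2).
So L(M1) ⊄ L(M2).

No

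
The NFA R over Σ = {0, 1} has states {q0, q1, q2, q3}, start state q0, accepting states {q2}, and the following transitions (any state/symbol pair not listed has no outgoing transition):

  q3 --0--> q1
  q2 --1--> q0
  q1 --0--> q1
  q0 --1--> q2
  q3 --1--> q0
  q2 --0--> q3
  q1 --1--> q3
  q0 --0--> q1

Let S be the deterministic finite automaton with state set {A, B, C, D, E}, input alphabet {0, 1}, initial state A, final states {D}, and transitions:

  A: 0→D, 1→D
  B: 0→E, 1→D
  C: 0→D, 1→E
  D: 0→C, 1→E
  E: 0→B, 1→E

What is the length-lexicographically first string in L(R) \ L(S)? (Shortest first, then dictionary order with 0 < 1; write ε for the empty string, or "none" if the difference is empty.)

111

The string 111 is accepted by R but not by S.
No shorter string lies in the difference, and 111 is the lexicographically first length-3 string in L(R) \ L(S).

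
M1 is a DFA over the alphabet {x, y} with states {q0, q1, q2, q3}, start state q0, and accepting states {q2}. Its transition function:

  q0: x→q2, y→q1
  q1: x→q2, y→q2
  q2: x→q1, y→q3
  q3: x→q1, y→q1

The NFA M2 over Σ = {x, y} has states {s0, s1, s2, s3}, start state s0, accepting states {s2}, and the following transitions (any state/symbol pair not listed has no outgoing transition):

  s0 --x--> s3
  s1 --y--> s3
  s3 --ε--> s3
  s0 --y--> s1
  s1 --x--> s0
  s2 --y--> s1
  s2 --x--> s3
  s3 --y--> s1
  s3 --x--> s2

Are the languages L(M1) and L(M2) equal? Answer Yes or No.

The string x is accepted by M1 but rejected by M2.
So L(M1) ≠ L(M2).

No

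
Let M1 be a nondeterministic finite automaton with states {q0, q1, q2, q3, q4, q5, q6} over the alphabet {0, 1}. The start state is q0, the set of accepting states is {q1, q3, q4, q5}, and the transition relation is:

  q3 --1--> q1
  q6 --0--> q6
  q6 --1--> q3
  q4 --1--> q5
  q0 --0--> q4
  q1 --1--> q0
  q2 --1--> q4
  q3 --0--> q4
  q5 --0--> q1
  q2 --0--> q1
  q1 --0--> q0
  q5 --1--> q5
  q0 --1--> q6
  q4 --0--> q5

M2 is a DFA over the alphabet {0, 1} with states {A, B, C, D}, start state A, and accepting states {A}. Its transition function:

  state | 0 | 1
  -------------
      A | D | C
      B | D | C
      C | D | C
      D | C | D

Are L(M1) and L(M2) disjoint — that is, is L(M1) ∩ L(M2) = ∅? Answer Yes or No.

Yes

Exploring the product automaton M1 × M2 from the start pair (q0, A), following both machines on each input symbol, reaches 13 state pairs: (q0, A), (q4, D), (q6, C), (q5, C), (q5, D), (q6, D), (q3, C), (q1, D), (q1, C), (q3, D), (q0, C), (q0, D), (q4, C).
M1 accepts in {q1, q3, q4, q5} and M2 accepts in {A}; no reachable pair has both components accepting, so no string drives both machines to acceptance simultaneously and L(M1) ∩ L(M2) = ∅.
So no string is accepted by both, and the intersection is empty.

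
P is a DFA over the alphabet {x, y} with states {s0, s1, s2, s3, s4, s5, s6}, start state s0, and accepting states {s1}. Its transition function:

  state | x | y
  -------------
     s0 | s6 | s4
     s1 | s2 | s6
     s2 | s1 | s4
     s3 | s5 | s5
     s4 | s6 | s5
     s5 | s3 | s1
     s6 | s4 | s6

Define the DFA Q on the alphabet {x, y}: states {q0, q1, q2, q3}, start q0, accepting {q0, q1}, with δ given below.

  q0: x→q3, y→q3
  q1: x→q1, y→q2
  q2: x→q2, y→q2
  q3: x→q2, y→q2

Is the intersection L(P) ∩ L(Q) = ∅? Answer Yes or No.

Yes

Exploring the product automaton P × Q from the start pair (s0, q0), following both machines on each input symbol, reaches 9 state pairs: (s0, q0), (s6, q3), (s4, q3), (s4, q2), (s6, q2), (s5, q2), (s3, q2), (s1, q2), (s2, q2).
P accepts in {s1} and Q accepts in {q0, q1}; no reachable pair has both components accepting, so no string drives both machines to acceptance simultaneously and L(P) ∩ L(Q) = ∅.
So no string is accepted by both, and the intersection is empty.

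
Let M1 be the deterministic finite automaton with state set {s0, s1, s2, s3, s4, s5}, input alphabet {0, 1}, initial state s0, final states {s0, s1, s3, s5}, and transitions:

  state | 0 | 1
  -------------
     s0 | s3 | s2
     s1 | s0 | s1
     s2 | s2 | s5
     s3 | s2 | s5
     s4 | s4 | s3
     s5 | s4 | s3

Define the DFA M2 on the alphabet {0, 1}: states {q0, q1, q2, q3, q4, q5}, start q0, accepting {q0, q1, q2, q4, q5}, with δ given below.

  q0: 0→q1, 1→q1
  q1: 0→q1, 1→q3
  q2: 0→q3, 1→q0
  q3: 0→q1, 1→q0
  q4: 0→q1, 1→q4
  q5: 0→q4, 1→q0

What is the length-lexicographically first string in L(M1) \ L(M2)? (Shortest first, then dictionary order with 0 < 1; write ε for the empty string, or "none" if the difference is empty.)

The string 01 is accepted by M1 but not by M2.
No shorter string lies in the difference, and 01 is the lexicographically first length-2 string in L(M1) \ L(M2).

01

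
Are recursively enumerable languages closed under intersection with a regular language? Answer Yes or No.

Yes

First check the input against a DFA for the regular language; if it passes, run the recogniser for L and accept when it does.
So the recursively enumerable languages are closed under intersection with a regular language.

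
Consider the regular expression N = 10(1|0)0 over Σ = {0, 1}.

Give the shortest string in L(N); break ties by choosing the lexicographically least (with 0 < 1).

1000

By inspection of the expression, no string of length less than 4 matches, and 1000 is the lexicographically first match of length 4.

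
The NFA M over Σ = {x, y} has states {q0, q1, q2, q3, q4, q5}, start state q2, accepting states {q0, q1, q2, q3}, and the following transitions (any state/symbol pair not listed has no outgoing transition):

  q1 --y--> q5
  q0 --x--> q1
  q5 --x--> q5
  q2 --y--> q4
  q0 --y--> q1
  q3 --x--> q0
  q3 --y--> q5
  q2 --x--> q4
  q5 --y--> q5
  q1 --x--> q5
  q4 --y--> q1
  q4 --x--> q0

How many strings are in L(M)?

9

The useful subgraph on states {q0, q1, q2, q4} is acyclic, so L(M) is finite; the longest accepting path visits 4 useful states, giving maximum string length 3.
Counting accepting paths from q2 by length: 1 of length 0, 4 of length 2, 4 of length 3. Total 9.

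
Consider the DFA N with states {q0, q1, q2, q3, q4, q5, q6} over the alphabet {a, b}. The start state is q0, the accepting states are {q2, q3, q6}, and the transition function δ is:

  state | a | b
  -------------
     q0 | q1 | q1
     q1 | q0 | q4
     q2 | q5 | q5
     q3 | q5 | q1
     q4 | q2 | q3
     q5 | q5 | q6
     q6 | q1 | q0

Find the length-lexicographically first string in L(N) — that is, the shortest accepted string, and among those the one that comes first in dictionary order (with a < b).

aba

A breadth-first search from q0 reaches an accepting state first via the path q0 → q1 → q4 → q2 on input aba.
No string of length < 3 is accepted (BFS exhausts all shorter strings without reaching an accepting state), and aba is the lexicographically least accepting string of length 3.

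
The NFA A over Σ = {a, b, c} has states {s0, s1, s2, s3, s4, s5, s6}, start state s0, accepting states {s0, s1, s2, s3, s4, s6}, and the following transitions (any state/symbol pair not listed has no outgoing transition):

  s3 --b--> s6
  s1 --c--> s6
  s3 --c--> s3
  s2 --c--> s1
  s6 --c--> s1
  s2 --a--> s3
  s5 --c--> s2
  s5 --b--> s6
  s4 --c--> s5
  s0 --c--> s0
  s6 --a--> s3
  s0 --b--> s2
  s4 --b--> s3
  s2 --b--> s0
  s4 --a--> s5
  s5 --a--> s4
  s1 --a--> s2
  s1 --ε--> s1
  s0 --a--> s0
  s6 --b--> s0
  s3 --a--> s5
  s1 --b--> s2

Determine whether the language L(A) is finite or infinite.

State s0 is reachable from the start and can reach an accepting state, and it lies on the cycle s0 → s0.
Traversing that cycle any number of times yields accepted strings of unbounded length, so the language is infinite.

infinite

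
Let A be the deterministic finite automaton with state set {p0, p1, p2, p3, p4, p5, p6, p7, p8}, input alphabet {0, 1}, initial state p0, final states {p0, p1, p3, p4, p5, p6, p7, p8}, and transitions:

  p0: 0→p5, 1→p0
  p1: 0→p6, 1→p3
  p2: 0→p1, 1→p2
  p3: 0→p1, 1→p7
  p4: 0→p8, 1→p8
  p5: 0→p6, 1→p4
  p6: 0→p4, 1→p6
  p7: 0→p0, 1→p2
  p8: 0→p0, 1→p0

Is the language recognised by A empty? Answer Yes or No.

No

The empty string ε is accepted: the run p0 ends in the accepting state p0.
Since at least one string is accepted, L(A) is not empty.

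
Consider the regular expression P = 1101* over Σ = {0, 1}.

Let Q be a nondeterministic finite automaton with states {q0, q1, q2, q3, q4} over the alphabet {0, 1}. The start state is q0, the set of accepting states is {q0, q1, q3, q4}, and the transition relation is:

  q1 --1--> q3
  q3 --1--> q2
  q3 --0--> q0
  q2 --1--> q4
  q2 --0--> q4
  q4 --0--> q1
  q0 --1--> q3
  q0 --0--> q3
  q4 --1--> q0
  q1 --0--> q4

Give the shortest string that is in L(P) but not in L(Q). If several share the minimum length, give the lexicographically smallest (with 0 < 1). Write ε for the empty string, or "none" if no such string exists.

The string 110111 is accepted by P but not by Q.
No shorter string lies in the difference, and 110111 is the lexicographically first length-6 string in L(P) \ L(Q).

110111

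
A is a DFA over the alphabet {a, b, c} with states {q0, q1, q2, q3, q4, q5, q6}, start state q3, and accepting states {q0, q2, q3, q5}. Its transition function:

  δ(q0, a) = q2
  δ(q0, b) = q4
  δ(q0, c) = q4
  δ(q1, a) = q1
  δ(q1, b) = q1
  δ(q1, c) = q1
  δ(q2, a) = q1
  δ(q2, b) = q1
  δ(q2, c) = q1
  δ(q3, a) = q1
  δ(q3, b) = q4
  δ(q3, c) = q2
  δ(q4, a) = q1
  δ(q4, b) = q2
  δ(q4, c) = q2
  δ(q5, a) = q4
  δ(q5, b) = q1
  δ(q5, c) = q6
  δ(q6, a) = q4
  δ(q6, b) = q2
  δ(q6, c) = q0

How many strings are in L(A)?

4

The useful subgraph on states {q2, q3, q4} is acyclic, so L(A) is finite; the longest accepting path visits 3 useful states, giving maximum string length 2.
Counting accepting paths from q3 by length: 1 of length 0, 1 of length 1, 2 of length 2. Total 4.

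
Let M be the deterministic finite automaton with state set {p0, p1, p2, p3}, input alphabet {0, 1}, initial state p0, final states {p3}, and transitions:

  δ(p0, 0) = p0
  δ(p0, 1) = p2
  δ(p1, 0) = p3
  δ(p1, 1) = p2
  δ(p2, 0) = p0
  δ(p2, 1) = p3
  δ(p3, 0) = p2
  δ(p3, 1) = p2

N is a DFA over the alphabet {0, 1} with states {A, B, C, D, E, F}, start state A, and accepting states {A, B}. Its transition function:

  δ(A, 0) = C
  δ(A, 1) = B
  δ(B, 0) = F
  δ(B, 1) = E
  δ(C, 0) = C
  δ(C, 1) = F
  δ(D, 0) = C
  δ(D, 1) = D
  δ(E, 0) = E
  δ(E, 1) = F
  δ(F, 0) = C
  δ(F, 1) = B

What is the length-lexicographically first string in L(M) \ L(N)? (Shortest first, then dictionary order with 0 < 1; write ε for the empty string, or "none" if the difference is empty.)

11

The string 11 is accepted by M but not by N.
No shorter string lies in the difference, and 11 is the lexicographically first length-2 string in L(M) \ L(N).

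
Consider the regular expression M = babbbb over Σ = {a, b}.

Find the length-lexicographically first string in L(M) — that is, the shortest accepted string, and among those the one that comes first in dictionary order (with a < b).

babbbb

By inspection of the expression, no string of length less than 6 matches, and babbbb is the lexicographically first match of length 6.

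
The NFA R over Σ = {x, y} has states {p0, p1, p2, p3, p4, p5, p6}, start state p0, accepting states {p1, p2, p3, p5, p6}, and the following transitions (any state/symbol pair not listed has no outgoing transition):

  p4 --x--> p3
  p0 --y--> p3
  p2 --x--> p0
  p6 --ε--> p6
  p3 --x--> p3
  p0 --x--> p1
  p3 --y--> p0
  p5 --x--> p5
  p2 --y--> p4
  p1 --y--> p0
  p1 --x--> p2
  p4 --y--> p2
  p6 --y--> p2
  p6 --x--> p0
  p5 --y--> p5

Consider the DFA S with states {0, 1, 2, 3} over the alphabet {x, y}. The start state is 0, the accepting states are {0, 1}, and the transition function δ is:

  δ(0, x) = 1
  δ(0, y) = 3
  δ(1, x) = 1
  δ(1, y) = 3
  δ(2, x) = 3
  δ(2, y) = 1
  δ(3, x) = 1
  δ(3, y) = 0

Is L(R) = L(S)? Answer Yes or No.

The string y is accepted by R but rejected by S.
So L(R) ≠ L(S).

No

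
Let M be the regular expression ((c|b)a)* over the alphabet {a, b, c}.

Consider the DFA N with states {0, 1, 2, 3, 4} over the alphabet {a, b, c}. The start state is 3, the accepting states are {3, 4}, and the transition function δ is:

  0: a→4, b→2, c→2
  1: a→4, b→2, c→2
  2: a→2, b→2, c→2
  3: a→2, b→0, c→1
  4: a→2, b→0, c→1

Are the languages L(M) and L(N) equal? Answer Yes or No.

Yes

Converting the expression M to a DFA (subset construction, then merging equivalent states) gives the minimal DFA with states {m0, m1, m2}, start state m0, accepting states {m0} and transitions m0: a→m1, b→m2, c→m2; m1: a→m1, b→m1, c→m1; m2: a→m0, b→m1, c→m1.
Exploring the product automaton M × N from the start pair (m0, 3), following both machines on each input symbol, reaches 5 state pairs: (m0, 3), (m1, 2), (m2, 0), (m2, 1), (m0, 4).
M accepts in {m0} and N accepts in {3, 4}. In every reachable pair the two components are either both accepting — (m0, 3), (m0, 4) — or both non-accepting, so no string is accepted by exactly one of the machines: L(M) \ L(N) and L(N) \ L(M) are both empty.
Hence every string is accepted by M iff it is accepted by N, and the two languages coincide.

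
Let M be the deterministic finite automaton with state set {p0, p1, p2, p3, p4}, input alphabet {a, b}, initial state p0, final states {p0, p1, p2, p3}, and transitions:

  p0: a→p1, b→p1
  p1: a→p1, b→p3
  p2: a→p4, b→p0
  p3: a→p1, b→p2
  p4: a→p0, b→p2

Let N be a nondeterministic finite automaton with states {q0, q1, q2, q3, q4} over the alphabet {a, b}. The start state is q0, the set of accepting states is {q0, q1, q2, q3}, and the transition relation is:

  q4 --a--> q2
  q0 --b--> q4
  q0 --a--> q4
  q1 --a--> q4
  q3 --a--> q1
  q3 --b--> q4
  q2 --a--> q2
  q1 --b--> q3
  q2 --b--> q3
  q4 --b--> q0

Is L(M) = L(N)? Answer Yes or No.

No

The string a is accepted by M but rejected by N.
So L(M) ≠ L(N).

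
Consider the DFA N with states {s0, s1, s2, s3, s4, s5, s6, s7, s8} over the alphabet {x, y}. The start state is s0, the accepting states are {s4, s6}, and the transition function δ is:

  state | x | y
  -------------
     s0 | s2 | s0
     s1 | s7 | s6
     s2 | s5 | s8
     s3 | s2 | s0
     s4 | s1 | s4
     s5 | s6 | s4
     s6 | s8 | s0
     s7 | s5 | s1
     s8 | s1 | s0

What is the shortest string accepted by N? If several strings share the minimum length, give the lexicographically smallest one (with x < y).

xxx

A breadth-first search from s0 reaches an accepting state first via the path s0 → s2 → s5 → s6 on input xxx.
No string of length < 3 is accepted (BFS exhausts all shorter strings without reaching an accepting state), and xxx is the lexicographically least accepting string of length 3.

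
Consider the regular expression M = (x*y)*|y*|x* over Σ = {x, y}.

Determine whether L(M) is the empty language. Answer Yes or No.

No

The empty string ε matches the expression, so it belongs to L(M).
Since L(M) contains at least one string, it is not empty.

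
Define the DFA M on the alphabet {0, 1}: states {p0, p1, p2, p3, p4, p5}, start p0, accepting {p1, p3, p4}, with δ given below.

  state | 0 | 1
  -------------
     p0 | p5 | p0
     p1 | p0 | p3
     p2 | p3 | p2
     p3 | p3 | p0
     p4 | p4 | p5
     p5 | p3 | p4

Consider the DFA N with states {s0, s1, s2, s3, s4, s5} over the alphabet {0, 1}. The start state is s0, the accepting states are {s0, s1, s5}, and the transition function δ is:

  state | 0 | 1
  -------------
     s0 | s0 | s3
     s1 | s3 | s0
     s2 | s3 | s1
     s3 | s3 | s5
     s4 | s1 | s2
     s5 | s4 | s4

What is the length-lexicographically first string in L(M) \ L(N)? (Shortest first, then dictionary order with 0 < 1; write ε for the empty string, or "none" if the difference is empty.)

01

The string 01 is accepted by M but not by N.
No shorter string lies in the difference, and 01 is the lexicographically first length-2 string in L(M) \ L(N).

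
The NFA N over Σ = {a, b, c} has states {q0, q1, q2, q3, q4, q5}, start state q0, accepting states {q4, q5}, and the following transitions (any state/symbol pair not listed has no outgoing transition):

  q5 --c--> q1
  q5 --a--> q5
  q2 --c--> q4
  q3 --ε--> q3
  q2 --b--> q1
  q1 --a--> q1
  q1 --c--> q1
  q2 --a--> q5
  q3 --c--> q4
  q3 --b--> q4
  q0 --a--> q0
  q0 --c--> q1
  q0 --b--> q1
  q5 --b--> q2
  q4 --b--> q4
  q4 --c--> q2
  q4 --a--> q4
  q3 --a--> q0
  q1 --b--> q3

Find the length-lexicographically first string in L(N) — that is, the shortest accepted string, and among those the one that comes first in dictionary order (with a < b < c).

bbb

A breadth-first search from q0 reaches an accepting state first via the path q0 → q1 → q3 → q4 on input bbb.
No string of length < 3 is accepted (BFS exhausts all shorter strings without reaching an accepting state), and bbb is the lexicographically least accepting string of length 3.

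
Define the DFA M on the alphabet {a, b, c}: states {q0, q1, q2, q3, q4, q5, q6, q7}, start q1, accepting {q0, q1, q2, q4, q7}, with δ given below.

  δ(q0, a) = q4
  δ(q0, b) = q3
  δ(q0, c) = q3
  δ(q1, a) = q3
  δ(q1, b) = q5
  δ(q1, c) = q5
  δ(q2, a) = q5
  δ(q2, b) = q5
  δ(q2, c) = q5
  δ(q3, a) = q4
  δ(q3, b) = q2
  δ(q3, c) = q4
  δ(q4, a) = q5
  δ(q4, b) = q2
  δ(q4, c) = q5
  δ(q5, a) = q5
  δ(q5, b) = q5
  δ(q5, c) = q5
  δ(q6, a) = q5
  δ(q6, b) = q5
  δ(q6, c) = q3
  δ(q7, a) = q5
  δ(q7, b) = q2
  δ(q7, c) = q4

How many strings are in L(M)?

6

The useful subgraph on states {q1, q2, q3, q4} is acyclic, so L(M) is finite; the longest accepting path visits 4 useful states, giving maximum string length 3.
Counting accepting paths from q1 by length: 1 of length 0, 3 of length 2, 2 of length 3. Total 6.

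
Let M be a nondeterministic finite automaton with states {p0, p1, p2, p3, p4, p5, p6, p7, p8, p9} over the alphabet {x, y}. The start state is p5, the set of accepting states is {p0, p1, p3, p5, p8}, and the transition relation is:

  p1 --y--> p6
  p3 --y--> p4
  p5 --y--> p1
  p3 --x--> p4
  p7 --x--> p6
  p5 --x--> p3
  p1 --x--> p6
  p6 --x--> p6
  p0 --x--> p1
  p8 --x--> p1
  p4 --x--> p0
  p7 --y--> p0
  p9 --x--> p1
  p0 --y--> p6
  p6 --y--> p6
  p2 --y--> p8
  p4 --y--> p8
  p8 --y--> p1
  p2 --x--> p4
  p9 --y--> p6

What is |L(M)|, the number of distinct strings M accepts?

The useful subgraph on states {p0, p1, p3, p4, p5, p8} is acyclic, so L(M) is finite; the longest accepting path visits 5 useful states, giving maximum string length 4.
Counting accepting paths from p5 by length: 1 of length 0, 2 of length 1, 4 of length 3, 6 of length 4. Total 13.

13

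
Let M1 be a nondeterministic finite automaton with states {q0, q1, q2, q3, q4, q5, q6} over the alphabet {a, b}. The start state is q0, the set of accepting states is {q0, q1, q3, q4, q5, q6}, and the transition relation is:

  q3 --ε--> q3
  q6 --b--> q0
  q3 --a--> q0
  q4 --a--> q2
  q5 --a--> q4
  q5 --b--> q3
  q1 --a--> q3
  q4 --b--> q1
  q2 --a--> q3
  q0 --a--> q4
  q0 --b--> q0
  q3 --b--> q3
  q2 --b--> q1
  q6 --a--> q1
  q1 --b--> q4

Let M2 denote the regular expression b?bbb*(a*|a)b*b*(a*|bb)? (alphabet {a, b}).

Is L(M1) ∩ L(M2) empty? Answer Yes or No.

The string bb is accepted by both M1 and M2.
Hence L(M1) ∩ L(M2) ≠ ∅.

No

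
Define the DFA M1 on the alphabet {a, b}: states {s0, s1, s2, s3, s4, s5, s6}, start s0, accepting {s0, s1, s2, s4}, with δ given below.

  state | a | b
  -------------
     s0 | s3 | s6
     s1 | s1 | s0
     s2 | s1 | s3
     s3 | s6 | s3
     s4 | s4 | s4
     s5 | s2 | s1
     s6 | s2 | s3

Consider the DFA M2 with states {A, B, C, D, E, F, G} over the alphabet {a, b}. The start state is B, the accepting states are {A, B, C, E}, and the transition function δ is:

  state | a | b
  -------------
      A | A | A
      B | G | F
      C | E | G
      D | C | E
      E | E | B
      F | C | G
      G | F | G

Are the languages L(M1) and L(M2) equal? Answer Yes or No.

Exploring the product automaton M1 × M2 from the start pair (s0, B), following both machines on each input symbol, reaches 5 state pairs: (s0, B), (s3, G), (s6, F), (s2, C), (s1, E).
M1 accepts in {s0, s1, s2, s4} and M2 accepts in {A, B, C, E}. In every reachable pair the two components are either both accepting — (s0, B), (s2, C), (s1, E) — or both non-accepting, so no string is accepted by exactly one of the machines: L(M1) \ L(M2) and L(M2) \ L(M1) are both empty.
Hence every string is accepted by M1 iff it is accepted by M2, and the two languages coincide.

Yes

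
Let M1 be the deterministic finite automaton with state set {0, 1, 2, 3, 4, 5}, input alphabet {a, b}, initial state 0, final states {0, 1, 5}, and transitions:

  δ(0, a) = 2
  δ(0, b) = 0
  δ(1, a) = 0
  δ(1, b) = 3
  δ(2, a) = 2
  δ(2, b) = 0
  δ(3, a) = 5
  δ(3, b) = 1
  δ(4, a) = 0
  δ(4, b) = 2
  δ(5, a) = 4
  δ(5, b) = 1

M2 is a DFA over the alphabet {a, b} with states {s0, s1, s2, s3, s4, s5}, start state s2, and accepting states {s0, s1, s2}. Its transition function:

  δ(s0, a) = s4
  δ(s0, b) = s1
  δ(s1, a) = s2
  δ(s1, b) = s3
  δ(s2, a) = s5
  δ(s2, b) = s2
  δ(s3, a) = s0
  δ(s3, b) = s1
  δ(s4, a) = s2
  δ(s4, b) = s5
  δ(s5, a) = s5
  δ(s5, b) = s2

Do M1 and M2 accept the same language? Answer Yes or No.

Exploring the product automaton M1 × M2 from the start pair (0, s2), following both machines on each input symbol, reaches 2 state pairs: (0, s2), (2, s5).
M1 accepts in {0, 1, 5} and M2 accepts in {s0, s1, s2}. In every reachable pair the two components are either both accepting — (0, s2) — or both non-accepting, so no string is accepted by exactly one of the machines: L(M1) \ L(M2) and L(M2) \ L(M1) are both empty.
Hence every string is accepted by M1 iff it is accepted by M2, and the two languages coincide.

Yes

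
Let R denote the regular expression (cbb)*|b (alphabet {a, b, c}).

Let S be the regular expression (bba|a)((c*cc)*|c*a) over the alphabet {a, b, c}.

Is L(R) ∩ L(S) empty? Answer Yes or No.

Converting the expression R to a DFA (subset construction, then merging equivalent states) gives the minimal DFA with states {r0, r1, r2, r3, r4, r5}, start state r0, accepting states {r0, r2, r5} and transitions r0: a→r1, b→r2, c→r3; r1: a→r1, b→r1, c→r1; r2: a→r1, b→r1, c→r1; r3: a→r1, b→r4, c→r1; r4: a→r1, b→r5, c→r1; r5: a→r1, b→r1, c→r3.
Converting the expression S to a DFA (subset construction, then merging equivalent states) gives the minimal DFA with states {s0, s1, s2, s3, s4, s5, s6, s7}, start state s0, accepting states {s1, s4, s7} and transitions s0: a→s1, b→s2, c→s3; s1: a→s4, b→s3, c→s5; s2: a→s3, b→s6, c→s3; s3: a→s3, b→s3, c→s3; s4: a→s3, b→s3, c→s3; s5: a→s4, b→s3, c→s7; s6: a→s1, b→s3, c→s3; s7: a→s4, b→s3, c→s7.
Exploring the product automaton R × S from the start pair (r0, s0), following both machines on each input symbol, reaches 11 state pairs: (r0, s0), (r1, s1), (r2, s2), (r3, s3), (r1, s4), (r1, s3), (r1, s5), (r1, s6), (r4, s3), (r1, s7), (r5, s3).
R accepts in {r0, r2, r5} and S accepts in {s1, s4, s7}; no reachable pair has both components accepting, so no string drives both machines to acceptance simultaneously and L(R) ∩ L(S) = ∅.
So no string is accepted by both, and the intersection is empty.

Yes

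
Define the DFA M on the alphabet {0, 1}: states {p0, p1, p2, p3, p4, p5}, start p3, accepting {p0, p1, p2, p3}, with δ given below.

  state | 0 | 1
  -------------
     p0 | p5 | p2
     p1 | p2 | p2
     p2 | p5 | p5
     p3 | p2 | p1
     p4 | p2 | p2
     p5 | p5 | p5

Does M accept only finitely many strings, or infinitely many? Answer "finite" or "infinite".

The useful states (reachable from p3 and able to reach an accepting state) are {p1, p2, p3}.
Restricted to these states the transition graph has no cycle, so every accepting path has bounded length and L is finite.

finite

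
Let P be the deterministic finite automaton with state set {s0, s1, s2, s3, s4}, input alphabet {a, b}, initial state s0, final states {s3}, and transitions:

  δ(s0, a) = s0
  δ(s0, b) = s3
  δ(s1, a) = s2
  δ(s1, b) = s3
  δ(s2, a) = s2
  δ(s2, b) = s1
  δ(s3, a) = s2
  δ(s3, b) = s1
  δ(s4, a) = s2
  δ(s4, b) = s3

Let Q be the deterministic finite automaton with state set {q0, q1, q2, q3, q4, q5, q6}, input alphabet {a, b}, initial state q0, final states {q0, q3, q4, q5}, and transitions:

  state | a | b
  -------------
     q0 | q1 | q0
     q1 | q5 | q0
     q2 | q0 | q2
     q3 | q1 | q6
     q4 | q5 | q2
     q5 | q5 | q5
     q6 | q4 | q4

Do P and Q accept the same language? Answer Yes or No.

The empty string ε is accepted by Q but rejected by P.
So L(P) ≠ L(Q).

No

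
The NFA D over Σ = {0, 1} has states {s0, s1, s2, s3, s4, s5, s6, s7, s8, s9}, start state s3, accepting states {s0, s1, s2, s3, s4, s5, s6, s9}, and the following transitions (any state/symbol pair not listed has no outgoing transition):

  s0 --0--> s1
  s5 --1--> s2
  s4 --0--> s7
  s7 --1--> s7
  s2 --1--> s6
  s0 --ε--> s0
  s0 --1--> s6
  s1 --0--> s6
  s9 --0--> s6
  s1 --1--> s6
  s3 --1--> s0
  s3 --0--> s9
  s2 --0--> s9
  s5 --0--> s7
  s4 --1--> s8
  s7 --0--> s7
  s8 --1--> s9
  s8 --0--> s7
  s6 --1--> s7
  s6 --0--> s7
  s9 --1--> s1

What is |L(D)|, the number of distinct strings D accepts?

11

The useful subgraph on states {s0, s1, s3, s6, s9} is acyclic, so L(D) is finite; the longest accepting path visits 4 useful states, giving maximum string length 3.
Counting accepting paths from s3 by length: 1 of length 0, 2 of length 1, 4 of length 2, 4 of length 3. Total 11.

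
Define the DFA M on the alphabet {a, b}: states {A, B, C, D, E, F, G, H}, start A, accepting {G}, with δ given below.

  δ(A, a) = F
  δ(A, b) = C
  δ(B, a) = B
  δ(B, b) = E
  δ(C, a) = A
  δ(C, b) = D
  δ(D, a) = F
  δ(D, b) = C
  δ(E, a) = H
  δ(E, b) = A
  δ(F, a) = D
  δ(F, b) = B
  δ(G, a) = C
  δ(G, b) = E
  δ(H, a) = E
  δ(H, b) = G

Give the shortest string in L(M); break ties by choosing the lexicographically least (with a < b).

A breadth-first search from A reaches an accepting state first via the path A → F → B → E → H → G on input abbab.
No string of length < 5 is accepted (BFS exhausts all shorter strings without reaching an accepting state), and abbab is the lexicographically least accepting string of length 5.

abbab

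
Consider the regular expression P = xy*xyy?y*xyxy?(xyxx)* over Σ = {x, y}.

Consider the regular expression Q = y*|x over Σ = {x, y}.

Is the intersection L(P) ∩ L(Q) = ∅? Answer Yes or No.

Yes

Converting the expression P to a DFA (subset construction, then merging equivalent states) gives the minimal DFA with states {p0, p1, p2, p3, p4, p5, p6, p7, p8, p9, p10, p11}, start state p0, accepting states {p7, p9} and transitions p0: x→p1, y→p2; p1: x→p3, y→p1; p2: x→p2, y→p2; p3: x→p2, y→p4; p4: x→p5, y→p4; p5: x→p2, y→p6; p6: x→p7, y→p2; p7: x→p8, y→p9; p8: x→p2, y→p10; p9: x→p8, y→p2; p10: x→p11, y→p2; p11: x→p9, y→p2.
Converting the expression Q to a DFA (subset construction, then merging equivalent states) gives the minimal DFA with states {q0, q1, q2, q3}, start state q0, accepting states {q0, q1, q2} and transitions q0: x→q1, y→q2; q1: x→q3, y→q3; q2: x→q3, y→q2; q3: x→q3, y→q3.
Exploring the product automaton P × Q from the start pair (p0, q0), following both machines on each input symbol, reaches 14 state pairs: (p0, q0), (p1, q1), (p2, q2), (p3, q3), (p1, q3), (p2, q3), (p4, q3), (p5, q3), (p6, q3), (p7, q3), (p8, q3), (p9, q3), (p10, q3), (p11, q3).
P accepts in {p7, p9} and Q accepts in {q0, q1, q2}; no reachable pair has both components accepting, so no string drives both machines to acceptance simultaneously and L(P) ∩ L(Q) = ∅.
So no string is accepted by both, and the intersection is empty.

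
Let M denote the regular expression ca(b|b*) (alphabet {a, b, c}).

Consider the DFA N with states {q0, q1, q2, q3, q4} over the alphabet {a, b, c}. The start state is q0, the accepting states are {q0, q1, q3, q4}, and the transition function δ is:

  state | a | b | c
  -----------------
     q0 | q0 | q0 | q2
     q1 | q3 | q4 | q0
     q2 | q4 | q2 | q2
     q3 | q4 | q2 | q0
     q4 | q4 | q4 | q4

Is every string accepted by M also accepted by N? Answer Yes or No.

Yes

Converting the expression M to a DFA (subset construction, then merging equivalent states) gives the minimal DFA with states {m0, m1, m2, m3}, start state m0, accepting states {m3} and transitions m0: a→m1, b→m1, c→m2; m1: a→m1, b→m1, c→m1; m2: a→m3, b→m1, c→m1; m3: a→m1, b→m3, c→m1.
Exploring the product automaton M × N from the start pair (m0, q0), following both machines on each input symbol, reaches 6 state pairs: (m0, q0), (m1, q0), (m2, q2), (m1, q2), (m3, q4), (m1, q4).
M accepts in {m3} and N accepts in {q0, q1, q3, q4}. The reachable pairs whose M-component is accepting are (m3, q4); in each of them the N-component is accepting too, so the product for L(M) \ L(N) (M-component accepting, N-component rejecting) has no reachable accepting pair and the difference is empty.
Hence every string in L(M) is also in L(N).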